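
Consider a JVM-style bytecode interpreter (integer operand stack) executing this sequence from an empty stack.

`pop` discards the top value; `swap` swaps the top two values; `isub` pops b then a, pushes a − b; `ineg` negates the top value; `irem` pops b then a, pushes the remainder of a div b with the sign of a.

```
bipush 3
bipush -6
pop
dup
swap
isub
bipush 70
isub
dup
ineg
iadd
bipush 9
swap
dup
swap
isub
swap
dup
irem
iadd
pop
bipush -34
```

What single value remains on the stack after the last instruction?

bipush 3    [3]
bipush -6   [3, -6]
pop         [3]
dup         [3, 3]
swap        [3, 3]
isub        [0]
bipush 70   [0, 70]
isub        [-70]
dup         [-70, -70]
ineg        [-70, 70]
iadd        [0]
bipush 9    [0, 9]
swap        [9, 0]
dup         [9, 0, 0]
swap        [9, 0, 0]
isub        [9, 0]
swap        [0, 9]
dup         [0, 9, 9]
irem        [0, 0]
iadd        [0]
pop         []
bipush -34  [-34]

-34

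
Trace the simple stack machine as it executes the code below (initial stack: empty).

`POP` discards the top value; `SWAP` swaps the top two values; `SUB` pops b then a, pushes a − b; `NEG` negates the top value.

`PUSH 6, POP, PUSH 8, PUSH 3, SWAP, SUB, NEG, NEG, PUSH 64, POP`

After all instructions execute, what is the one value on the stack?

-5

PUSH 6  -> 6
POP     -> (empty)
PUSH 8  -> 8
PUSH 3  -> 8 3
SWAP    -> 3 8
SUB     -> -5
NEG     -> 5
NEG     -> -5
PUSH 64 -> -5 64
POP     -> -5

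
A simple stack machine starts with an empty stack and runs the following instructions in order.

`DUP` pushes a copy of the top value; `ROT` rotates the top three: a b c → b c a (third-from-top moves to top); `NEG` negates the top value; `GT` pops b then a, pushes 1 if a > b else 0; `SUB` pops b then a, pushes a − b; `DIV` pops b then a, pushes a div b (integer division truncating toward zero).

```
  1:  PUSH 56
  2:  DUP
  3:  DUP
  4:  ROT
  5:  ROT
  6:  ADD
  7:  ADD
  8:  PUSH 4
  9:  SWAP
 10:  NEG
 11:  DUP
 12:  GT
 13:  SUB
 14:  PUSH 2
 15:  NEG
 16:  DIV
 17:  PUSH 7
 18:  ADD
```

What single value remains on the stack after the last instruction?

5

PUSH 56 -> [56]
DUP     -> [56, 56]
DUP     -> [56, 56, 56]
ROT     -> [56, 56, 56]
ROT     -> [56, 56, 56]
ADD     -> [56, 112]
ADD     -> [168]
PUSH 4  -> [168, 4]
SWAP    -> [4, 168]
NEG     -> [4, -168]
DUP     -> [4, -168, -168]
GT      -> [4, 0]
SUB     -> [4]
PUSH 2  -> [4, 2]
NEG     -> [4, -2]
DIV     -> [-2]
PUSH 7  -> [-2, 7]
ADD     -> [5]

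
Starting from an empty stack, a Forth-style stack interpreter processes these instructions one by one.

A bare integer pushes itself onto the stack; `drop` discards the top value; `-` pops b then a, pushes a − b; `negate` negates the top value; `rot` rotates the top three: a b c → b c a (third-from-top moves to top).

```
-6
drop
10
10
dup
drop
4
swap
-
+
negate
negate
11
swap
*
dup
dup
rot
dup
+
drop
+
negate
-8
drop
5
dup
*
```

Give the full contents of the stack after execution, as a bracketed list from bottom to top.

[-88, 25]

-6     : [-6]
drop   : []
10     : [10]
10     : [10, 10]
dup    : [10, 10, 10]
drop   : [10, 10]
4      : [10, 10, 4]
swap   : [10, 4, 10]
-      : [10, -6]
+      : [4]
negate : [-4]
negate : [4]
11     : [4, 11]
swap   : [11, 4]
*      : [44]
dup    : [44, 44]
dup    : [44, 44, 44]
rot    : [44, 44, 44]
dup    : [44, 44, 44, 44]
+      : [44, 44, 88]
drop   : [44, 44]
+      : [88]
negate : [-88]
-8     : [-88, -8]
drop   : [-88]
5      : [-88, 5]
dup    : [-88, 5, 5]
*      : [-88, 25]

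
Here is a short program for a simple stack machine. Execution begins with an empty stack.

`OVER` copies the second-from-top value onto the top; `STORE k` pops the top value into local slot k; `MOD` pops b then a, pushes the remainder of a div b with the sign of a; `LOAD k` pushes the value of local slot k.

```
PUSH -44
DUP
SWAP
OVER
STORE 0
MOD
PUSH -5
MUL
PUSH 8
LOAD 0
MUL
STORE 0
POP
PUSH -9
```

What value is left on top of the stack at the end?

PUSH -44  -44
DUP       -44 -44
SWAP      -44 -44
OVER      -44 -44 -44
STORE 0   -44 -44
MOD       0
PUSH -5   0 -5
MUL       0
PUSH 8    0 8
LOAD 0    0 8 -44
MUL       0 -352
STORE 0   0
POP       (empty)
PUSH -9   -9

-9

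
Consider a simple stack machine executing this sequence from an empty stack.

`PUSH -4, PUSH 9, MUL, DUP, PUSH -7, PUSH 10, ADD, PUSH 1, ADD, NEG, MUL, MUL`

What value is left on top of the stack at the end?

PUSH -4 : -4
PUSH 9  : -4 9
MUL     : -36
DUP     : -36 -36
PUSH -7 : -36 -36 -7
PUSH 10 : -36 -36 -7 10
ADD     : -36 -36 3
PUSH 1  : -36 -36 3 1
ADD     : -36 -36 4
NEG     : -36 -36 -4
MUL     : -36 144
MUL     : -5184

-5184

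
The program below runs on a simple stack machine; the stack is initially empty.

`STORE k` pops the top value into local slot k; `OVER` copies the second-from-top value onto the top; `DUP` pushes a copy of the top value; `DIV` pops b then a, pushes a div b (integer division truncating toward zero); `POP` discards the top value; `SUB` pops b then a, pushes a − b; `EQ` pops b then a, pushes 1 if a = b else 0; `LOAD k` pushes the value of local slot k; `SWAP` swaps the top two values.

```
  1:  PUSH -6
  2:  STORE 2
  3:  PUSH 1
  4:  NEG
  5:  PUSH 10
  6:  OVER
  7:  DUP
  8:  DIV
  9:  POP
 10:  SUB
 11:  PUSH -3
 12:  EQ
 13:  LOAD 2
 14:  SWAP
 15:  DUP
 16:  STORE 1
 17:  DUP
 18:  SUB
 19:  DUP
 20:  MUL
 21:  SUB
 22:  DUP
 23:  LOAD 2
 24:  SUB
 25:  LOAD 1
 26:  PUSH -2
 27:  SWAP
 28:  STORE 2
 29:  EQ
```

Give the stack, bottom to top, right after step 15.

PUSH -6 : -6
STORE 2 : (empty)
PUSH 1  : 1
NEG     : -1
PUSH 10 : -1 10
OVER    : -1 10 -1
DUP     : -1 10 -1 -1
DIV     : -1 10 1
POP     : -1 10
SUB     : -11
PUSH -3 : -11 -3
EQ      : 0
LOAD 2  : 0 -6
SWAP    : -6 0
DUP     : -6 0 0

[-6, 0, 0]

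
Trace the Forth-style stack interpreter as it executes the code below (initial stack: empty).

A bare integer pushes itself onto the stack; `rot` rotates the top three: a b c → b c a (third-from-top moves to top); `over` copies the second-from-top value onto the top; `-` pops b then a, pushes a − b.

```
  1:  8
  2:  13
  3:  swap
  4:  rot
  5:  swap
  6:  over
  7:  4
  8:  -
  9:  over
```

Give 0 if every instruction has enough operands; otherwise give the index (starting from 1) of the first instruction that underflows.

4

8    : 8
13   : 8 13
swap : 13 8
rot  — needs 3 operands, stack has 2 → underflow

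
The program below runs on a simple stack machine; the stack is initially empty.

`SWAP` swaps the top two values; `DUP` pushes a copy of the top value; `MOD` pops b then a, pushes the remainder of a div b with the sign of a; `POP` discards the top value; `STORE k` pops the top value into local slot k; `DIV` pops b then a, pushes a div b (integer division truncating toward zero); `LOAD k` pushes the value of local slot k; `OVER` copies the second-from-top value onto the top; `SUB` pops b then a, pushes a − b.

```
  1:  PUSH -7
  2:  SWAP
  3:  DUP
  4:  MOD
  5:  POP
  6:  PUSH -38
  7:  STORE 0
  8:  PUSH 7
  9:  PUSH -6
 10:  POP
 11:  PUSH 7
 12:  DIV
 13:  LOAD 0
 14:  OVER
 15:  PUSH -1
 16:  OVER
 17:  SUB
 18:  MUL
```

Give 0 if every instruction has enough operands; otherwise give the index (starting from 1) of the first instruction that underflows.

2

PUSH -7 -> -7
SWAP  — needs 2 operands, stack has 1 → underflow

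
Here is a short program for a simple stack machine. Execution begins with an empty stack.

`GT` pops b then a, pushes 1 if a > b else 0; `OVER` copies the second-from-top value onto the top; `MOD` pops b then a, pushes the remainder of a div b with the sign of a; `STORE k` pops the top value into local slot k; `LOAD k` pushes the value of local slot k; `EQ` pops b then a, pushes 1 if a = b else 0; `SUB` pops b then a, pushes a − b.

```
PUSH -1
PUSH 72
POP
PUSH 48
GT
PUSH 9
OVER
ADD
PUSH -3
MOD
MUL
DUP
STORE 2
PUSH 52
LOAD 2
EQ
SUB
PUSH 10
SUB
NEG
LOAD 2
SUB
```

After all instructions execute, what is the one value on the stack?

10

PUSH -1  -1
PUSH 72  -1 72
POP      -1
PUSH 48  -1 48
GT       0
PUSH 9   0 9
OVER     0 9 0
ADD      0 9
PUSH -3  0 9 -3
MOD      0 0
MUL      0
DUP      0 0
STORE 2  0
PUSH 52  0 52
LOAD 2   0 52 0
EQ       0 0
SUB      0
PUSH 10  0 10
SUB      -10
NEG      10
LOAD 2   10 0
SUB      10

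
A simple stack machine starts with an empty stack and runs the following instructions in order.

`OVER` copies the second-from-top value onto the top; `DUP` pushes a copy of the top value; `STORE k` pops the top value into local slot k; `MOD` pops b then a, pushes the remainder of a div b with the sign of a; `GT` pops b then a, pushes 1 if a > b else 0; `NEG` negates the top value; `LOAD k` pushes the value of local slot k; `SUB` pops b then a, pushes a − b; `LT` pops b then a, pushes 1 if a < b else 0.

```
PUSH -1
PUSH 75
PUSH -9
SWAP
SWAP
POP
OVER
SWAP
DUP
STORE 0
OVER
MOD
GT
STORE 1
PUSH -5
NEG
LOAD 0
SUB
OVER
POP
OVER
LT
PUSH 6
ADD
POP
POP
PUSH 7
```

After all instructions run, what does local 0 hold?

75

PUSH -1 : [-1]
PUSH 75 : [-1, 75]
PUSH -9 : [-1, 75, -9]
SWAP    : [-1, -9, 75]
SWAP    : [-1, 75, -9]
POP     : [-1, 75]
OVER    : [-1, 75, -1]
SWAP    : [-1, -1, 75]
DUP     : [-1, -1, 75, 75]
STORE 0 : [-1, -1, 75]
OVER    : [-1, -1, 75, -1]
MOD     : [-1, -1, 0]
GT      : [-1, 0]
STORE 1 : [-1]
PUSH -5 : [-1, -5]
NEG     : [-1, 5]
LOAD 0  : [-1, 5, 75]
SUB     : [-1, -70]
OVER    : [-1, -70, -1]
POP     : [-1, -70]
OVER    : [-1, -70, -1]
LT      : [-1, 1]
PUSH 6  : [-1, 1, 6]
ADD     : [-1, 7]
POP     : [-1]
POP     : []
PUSH 7  : [7]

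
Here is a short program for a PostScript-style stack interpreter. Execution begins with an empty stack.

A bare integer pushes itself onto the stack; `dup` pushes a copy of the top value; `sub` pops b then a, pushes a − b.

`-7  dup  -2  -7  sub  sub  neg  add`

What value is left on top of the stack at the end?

5

-7  → -7
dup → -7 -7
-2  → -7 -7 -2
-7  → -7 -7 -2 -7
sub → -7 -7 5
sub → -7 -12
neg → -7 12
add → 5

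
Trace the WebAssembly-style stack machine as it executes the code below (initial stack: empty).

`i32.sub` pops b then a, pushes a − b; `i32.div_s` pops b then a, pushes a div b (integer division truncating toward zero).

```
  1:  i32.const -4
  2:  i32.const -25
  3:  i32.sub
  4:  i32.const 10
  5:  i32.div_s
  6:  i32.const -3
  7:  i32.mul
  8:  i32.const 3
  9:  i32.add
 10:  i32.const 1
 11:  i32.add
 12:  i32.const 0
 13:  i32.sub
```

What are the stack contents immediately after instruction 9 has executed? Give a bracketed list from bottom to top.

[-3]

i32.const -4  -> -4
i32.const -25 -> -4 -25
i32.sub       -> 21
i32.const 10  -> 21 10
i32.div_s     -> 2
i32.const -3  -> 2 -3
i32.mul       -> -6
i32.const 3   -> -6 3
i32.add       -> -3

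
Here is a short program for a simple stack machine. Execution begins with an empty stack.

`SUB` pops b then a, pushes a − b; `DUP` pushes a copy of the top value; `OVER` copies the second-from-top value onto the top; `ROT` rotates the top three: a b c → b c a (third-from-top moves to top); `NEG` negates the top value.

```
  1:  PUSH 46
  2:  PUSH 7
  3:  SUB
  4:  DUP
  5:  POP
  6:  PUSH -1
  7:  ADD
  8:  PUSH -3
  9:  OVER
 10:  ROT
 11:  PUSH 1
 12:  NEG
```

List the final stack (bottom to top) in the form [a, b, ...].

PUSH 46 → [46]
PUSH 7  → [46, 7]
SUB     → [39]
DUP     → [39, 39]
POP     → [39]
PUSH -1 → [39, -1]
ADD     → [38]
PUSH -3 → [38, -3]
OVER    → [38, -3, 38]
ROT     → [-3, 38, 38]
PUSH 1  → [-3, 38, 38, 1]
NEG     → [-3, 38, 38, -1]

[-3, 38, 38, -1]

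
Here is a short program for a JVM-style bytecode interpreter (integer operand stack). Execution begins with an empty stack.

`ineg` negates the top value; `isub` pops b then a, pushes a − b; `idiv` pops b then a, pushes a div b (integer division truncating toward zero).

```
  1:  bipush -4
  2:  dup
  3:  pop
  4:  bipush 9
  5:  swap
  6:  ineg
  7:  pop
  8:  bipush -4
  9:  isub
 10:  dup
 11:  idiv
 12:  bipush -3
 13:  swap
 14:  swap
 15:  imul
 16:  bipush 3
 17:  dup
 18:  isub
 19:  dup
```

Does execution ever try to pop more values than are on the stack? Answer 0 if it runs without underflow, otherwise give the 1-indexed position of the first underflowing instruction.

0

bipush -4  -4
dup        -4 -4
pop        -4
bipush 9   -4 9
swap       9 -4
ineg       9 4
pop        9
bipush -4  9 -4
isub       13
dup        13 13
idiv       1
bipush -3  1 -3
swap       -3 1
swap       1 -3
imul       -3
bipush 3   -3 3
dup        -3 3 3
isub       -3 0
dup        -3 0 0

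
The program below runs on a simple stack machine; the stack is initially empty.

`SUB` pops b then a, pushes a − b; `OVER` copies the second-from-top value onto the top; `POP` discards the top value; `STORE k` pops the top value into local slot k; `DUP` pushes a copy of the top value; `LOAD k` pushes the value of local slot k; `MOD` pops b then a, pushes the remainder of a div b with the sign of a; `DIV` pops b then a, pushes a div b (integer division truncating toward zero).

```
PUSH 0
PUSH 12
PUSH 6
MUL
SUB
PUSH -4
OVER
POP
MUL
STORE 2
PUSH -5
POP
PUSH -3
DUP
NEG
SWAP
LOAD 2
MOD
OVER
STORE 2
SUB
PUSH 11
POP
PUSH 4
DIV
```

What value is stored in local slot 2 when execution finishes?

PUSH 0   0
PUSH 12  0 12
PUSH 6   0 12 6
MUL      0 72
SUB      -72
PUSH -4  -72 -4
OVER     -72 -4 -72
POP      -72 -4
MUL      288
STORE 2  (empty)
PUSH -5  -5
POP      (empty)
PUSH -3  -3
DUP      -3 -3
NEG      -3 3
SWAP     3 -3
LOAD 2   3 -3 288
MOD      3 -3
OVER     3 -3 3
STORE 2  3 -3
SUB      6
PUSH 11  6 11
POP      6
PUSH 4   6 4
DIV      1

3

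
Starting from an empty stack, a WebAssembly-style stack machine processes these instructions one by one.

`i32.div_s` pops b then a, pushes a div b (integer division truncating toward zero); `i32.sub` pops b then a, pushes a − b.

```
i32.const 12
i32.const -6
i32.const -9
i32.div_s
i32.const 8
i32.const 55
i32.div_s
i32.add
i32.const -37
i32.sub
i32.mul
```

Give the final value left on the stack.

i32.const 12  → 12
i32.const -6  → 12 -6
i32.const -9  → 12 -6 -9
i32.div_s     → 12 0
i32.const 8   → 12 0 8
i32.const 55  → 12 0 8 55
i32.div_s     → 12 0 0
i32.add       → 12 0
i32.const -37 → 12 0 -37
i32.sub       → 12 37
i32.mul       → 444

444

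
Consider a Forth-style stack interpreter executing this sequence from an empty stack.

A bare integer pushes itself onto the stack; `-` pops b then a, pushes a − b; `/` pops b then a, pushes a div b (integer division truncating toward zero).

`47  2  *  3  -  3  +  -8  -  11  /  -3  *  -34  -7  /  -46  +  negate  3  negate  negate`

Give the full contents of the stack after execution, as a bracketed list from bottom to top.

[-27, 42, 3]

47     -> 47
2      -> 47 2
*      -> 94
3      -> 94 3
-      -> 91
3      -> 91 3
+      -> 94
-8     -> 94 -8
-      -> 102
11     -> 102 11
/      -> 9
-3     -> 9 -3
*      -> -27
-34    -> -27 -34
-7     -> -27 -34 -7
/      -> -27 4
-46    -> -27 4 -46
+      -> -27 -42
negate -> -27 42
3      -> -27 42 3
negate -> -27 42 -3
negate -> -27 42 3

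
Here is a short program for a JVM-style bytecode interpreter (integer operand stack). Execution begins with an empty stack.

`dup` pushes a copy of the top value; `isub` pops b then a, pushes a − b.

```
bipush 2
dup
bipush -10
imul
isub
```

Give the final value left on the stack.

bipush 2   : 2
dup        : 2 2
bipush -10 : 2 2 -10
imul       : 2 -20
isub       : 22

22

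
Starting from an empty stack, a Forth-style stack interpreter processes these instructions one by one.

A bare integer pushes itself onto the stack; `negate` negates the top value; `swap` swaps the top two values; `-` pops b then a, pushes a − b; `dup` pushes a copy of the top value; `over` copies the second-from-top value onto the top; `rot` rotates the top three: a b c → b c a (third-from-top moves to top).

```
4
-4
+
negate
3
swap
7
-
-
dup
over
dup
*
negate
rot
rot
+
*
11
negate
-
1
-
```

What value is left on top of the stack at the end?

-1990

4       [4]
-4      [4, -4]
+       [0]
negate  [0]
3       [0, 3]
swap    [3, 0]
7       [3, 0, 7]
-       [3, -7]
-       [10]
dup     [10, 10]
over    [10, 10, 10]
dup     [10, 10, 10, 10]
*       [10, 10, 100]
negate  [10, 10, -100]
rot     [10, -100, 10]
rot     [-100, 10, 10]
+       [-100, 20]
*       [-2000]
11      [-2000, 11]
negate  [-2000, -11]
-       [-1989]
1       [-1989, 1]
-       [-1990]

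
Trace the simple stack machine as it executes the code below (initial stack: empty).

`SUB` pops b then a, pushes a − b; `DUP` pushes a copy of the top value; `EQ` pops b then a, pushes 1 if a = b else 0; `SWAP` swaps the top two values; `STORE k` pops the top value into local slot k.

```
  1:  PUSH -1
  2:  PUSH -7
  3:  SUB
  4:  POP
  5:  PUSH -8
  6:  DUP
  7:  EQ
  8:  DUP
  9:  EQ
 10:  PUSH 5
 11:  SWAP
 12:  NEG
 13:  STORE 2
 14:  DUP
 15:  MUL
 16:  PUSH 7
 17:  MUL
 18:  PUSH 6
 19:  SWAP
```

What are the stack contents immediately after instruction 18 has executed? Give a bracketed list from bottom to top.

[175, 6]

PUSH -1 → -1
PUSH -7 → -1 -7
SUB     → 6
POP     → (empty)
PUSH -8 → -8
DUP     → -8 -8
EQ      → 1
DUP     → 1 1
EQ      → 1
PUSH 5  → 1 5
SWAP    → 5 1
NEG     → 5 -1
STORE 2 → 5
DUP     → 5 5
MUL     → 25
PUSH 7  → 25 7
MUL     → 175
PUSH 6  → 175 6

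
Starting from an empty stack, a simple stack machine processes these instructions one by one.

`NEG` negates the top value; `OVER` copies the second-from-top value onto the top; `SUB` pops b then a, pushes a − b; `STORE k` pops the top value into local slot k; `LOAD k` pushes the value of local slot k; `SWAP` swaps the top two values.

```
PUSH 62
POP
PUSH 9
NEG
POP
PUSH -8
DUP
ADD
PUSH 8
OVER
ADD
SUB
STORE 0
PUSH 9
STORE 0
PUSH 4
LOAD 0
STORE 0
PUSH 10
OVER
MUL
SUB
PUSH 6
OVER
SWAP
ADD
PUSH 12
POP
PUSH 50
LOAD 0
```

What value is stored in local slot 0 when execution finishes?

9

PUSH 62 : 62
POP     : (empty)
PUSH 9  : 9
NEG     : -9
POP     : (empty)
PUSH -8 : -8
DUP     : -8 -8
ADD     : -16
PUSH 8  : -16 8
OVER    : -16 8 -16
ADD     : -16 -8
SUB     : -8
STORE 0 : (empty)
PUSH 9  : 9
STORE 0 : (empty)
PUSH 4  : 4
LOAD 0  : 4 9
STORE 0 : 4
PUSH 10 : 4 10
OVER    : 4 10 4
MUL     : 4 40
SUB     : -36
PUSH 6  : -36 6
OVER    : -36 6 -36
SWAP    : -36 -36 6
ADD     : -36 -30
PUSH 12 : -36 -30 12
POP     : -36 -30
PUSH 50 : -36 -30 50
LOAD 0  : -36 -30 50 9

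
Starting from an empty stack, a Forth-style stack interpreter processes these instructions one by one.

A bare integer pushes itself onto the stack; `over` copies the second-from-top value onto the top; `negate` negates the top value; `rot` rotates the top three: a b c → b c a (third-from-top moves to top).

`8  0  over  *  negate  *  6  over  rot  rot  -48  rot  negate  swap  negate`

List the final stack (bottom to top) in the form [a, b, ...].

[0, 6, 0, 48]

8      : 8
0      : 8 0
over   : 8 0 8
*      : 8 0
negate : 8 0
*      : 0
6      : 0 6
over   : 0 6 0
rot    : 6 0 0
rot    : 0 0 6
-48    : 0 0 6 -48
rot    : 0 6 -48 0
negate : 0 6 -48 0
swap   : 0 6 0 -48
negate : 0 6 0 48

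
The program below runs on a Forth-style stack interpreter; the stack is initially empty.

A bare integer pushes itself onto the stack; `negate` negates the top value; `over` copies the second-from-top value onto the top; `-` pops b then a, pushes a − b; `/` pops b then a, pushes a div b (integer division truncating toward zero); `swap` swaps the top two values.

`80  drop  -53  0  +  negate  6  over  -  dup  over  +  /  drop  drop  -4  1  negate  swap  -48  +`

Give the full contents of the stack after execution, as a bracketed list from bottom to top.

[-1, -52]

80      80
drop    (empty)
-53     -53
0       -53 0
+       -53
negate  53
6       53 6
over    53 6 53
-       53 -47
dup     53 -47 -47
over    53 -47 -47 -47
+       53 -47 -94
/       53 0
drop    53
drop    (empty)
-4      -4
1       -4 1
negate  -4 -1
swap    -1 -4
-48     -1 -4 -48
+       -1 -52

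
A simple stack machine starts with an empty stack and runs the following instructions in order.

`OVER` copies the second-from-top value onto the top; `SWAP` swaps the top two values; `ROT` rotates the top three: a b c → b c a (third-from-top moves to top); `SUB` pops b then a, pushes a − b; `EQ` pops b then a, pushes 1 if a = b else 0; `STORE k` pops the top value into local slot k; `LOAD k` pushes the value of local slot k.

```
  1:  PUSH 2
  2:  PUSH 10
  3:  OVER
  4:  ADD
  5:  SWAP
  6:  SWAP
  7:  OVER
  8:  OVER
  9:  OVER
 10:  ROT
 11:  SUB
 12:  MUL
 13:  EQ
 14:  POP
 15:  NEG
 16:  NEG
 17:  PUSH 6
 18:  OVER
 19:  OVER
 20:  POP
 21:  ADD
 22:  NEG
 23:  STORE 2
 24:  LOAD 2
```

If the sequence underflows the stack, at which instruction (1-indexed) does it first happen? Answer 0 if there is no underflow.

0

PUSH 2   [2]
PUSH 10  [2, 10]
OVER     [2, 10, 2]
ADD      [2, 12]
SWAP     [12, 2]
SWAP     [2, 12]
OVER     [2, 12, 2]
OVER     [2, 12, 2, 12]
OVER     [2, 12, 2, 12, 2]
ROT      [2, 12, 12, 2, 2]
SUB      [2, 12, 12, 0]
MUL      [2, 12, 0]
EQ       [2, 0]
POP      [2]
NEG      [-2]
NEG      [2]
PUSH 6   [2, 6]
OVER     [2, 6, 2]
OVER     [2, 6, 2, 6]
POP      [2, 6, 2]
ADD      [2, 8]
NEG      [2, -8]
STORE 2  [2]
LOAD 2   [2, -8]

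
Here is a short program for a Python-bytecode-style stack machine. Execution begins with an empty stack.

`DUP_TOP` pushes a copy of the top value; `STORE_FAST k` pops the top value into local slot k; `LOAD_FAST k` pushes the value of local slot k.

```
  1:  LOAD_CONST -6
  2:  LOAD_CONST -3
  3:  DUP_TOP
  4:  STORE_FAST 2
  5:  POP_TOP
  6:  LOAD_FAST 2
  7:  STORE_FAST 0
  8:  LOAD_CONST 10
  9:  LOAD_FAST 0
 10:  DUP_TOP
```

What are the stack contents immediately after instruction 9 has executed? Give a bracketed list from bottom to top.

[-6, 10, -3]

LOAD_CONST -6 : -6
LOAD_CONST -3 : -6 -3
DUP_TOP       : -6 -3 -3
STORE_FAST 2  : -6 -3
POP_TOP       : -6
LOAD_FAST 2   : -6 -3
STORE_FAST 0  : -6
LOAD_CONST 10 : -6 10
LOAD_FAST 0   : -6 10 -3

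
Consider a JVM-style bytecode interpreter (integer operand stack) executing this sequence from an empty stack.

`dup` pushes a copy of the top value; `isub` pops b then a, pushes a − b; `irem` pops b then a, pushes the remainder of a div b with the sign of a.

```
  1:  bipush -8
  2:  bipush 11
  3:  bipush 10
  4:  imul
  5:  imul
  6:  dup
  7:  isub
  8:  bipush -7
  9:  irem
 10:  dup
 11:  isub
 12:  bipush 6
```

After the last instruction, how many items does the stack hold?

2

bipush -8  [-8]
bipush 11  [-8, 11]
bipush 10  [-8, 11, 10]
imul       [-8, 110]
imul       [-880]
dup        [-880, -880]
isub       [0]
bipush -7  [0, -7]
irem       [0]
dup        [0, 0]
isub       [0]
bipush 6   [0, 6]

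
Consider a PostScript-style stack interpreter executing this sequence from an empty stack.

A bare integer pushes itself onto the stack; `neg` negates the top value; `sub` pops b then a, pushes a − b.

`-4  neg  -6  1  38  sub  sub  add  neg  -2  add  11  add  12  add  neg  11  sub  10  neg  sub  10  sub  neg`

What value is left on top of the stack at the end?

-4  → -4
neg → 4
-6  → 4 -6
1   → 4 -6 1
38  → 4 -6 1 38
sub → 4 -6 -37
sub → 4 31
add → 35
neg → -35
-2  → -35 -2
add → -37
11  → -37 11
add → -26
12  → -26 12
add → -14
neg → 14
11  → 14 11
sub → 3
10  → 3 10
neg → 3 -10
sub → 13
10  → 13 10
sub → 3
neg → -3

-3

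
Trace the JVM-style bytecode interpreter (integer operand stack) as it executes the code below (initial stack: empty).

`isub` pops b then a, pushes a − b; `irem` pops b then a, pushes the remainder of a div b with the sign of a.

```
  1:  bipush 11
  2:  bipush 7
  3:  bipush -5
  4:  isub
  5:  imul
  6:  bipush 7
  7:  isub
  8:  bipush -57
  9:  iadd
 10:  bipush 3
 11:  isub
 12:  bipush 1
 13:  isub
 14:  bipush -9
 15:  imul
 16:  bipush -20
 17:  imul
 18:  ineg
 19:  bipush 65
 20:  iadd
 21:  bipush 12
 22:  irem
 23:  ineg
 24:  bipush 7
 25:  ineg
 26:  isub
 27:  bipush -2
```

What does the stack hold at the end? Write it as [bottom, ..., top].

[14, -2]

bipush 11   [11]
bipush 7    [11, 7]
bipush -5   [11, 7, -5]
isub        [11, 12]
imul        [132]
bipush 7    [132, 7]
isub        [125]
bipush -57  [125, -57]
iadd        [68]
bipush 3    [68, 3]
isub        [65]
bipush 1    [65, 1]
isub        [64]
bipush -9   [64, -9]
imul        [-576]
bipush -20  [-576, -20]
imul        [11520]
ineg        [-11520]
bipush 65   [-11520, 65]
iadd        [-11455]
bipush 12   [-11455, 12]
irem        [-7]
ineg        [7]
bipush 7    [7, 7]
ineg        [7, -7]
isub        [14]
bipush -2   [14, -2]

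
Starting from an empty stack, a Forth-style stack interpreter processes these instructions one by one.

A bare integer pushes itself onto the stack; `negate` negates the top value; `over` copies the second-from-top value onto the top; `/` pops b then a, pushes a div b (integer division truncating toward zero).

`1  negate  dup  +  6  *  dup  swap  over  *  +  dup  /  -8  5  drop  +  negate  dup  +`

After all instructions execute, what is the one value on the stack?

1      : [1]
negate : [-1]
dup    : [-1, -1]
+      : [-2]
6      : [-2, 6]
*      : [-12]
dup    : [-12, -12]
swap   : [-12, -12]
over   : [-12, -12, -12]
*      : [-12, 144]
+      : [132]
dup    : [132, 132]
/      : [1]
-8     : [1, -8]
5      : [1, -8, 5]
drop   : [1, -8]
+      : [-7]
negate : [7]
dup    : [7, 7]
+      : [14]

14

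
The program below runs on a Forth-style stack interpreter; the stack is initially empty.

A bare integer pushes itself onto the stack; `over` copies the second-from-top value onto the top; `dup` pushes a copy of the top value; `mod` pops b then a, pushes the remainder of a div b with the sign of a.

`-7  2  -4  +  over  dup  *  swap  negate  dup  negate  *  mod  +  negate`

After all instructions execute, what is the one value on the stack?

6

-7     : [-7]
2      : [-7, 2]
-4     : [-7, 2, -4]
+      : [-7, -2]
over   : [-7, -2, -7]
dup    : [-7, -2, -7, -7]
*      : [-7, -2, 49]
swap   : [-7, 49, -2]
negate : [-7, 49, 2]
dup    : [-7, 49, 2, 2]
negate : [-7, 49, 2, -2]
*      : [-7, 49, -4]
mod    : [-7, 1]
+      : [-6]
negate : [6]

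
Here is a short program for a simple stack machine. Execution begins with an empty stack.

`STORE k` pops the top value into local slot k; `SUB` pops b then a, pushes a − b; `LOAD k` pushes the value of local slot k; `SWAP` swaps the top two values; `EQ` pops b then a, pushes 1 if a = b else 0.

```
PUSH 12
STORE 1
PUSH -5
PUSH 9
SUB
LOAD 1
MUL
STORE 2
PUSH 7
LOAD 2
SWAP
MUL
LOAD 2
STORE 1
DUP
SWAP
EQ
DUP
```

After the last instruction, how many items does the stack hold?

2

PUSH 12 : [12]
STORE 1 : []
PUSH -5 : [-5]
PUSH 9  : [-5, 9]
SUB     : [-14]
LOAD 1  : [-14, 12]
MUL     : [-168]
STORE 2 : []
PUSH 7  : [7]
LOAD 2  : [7, -168]
SWAP    : [-168, 7]
MUL     : [-1176]
LOAD 2  : [-1176, -168]
STORE 1 : [-1176]
DUP     : [-1176, -1176]
SWAP    : [-1176, -1176]
EQ      : [1]
DUP     : [1, 1]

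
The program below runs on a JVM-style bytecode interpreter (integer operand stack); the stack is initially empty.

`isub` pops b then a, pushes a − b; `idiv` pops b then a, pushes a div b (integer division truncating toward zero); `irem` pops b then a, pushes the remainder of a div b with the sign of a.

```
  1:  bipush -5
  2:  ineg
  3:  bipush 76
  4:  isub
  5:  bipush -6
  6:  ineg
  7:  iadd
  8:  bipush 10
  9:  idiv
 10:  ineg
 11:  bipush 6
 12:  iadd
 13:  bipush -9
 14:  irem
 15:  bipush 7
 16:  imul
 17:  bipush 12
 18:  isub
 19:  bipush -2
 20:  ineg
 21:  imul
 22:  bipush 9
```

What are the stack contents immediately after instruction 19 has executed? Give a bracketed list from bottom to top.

bipush -5 -> [-5]
ineg      -> [5]
bipush 76 -> [5, 76]
isub      -> [-71]
bipush -6 -> [-71, -6]
ineg      -> [-71, 6]
iadd      -> [-65]
bipush 10 -> [-65, 10]
idiv      -> [-6]
ineg      -> [6]
bipush 6  -> [6, 6]
iadd      -> [12]
bipush -9 -> [12, -9]
irem      -> [3]
bipush 7  -> [3, 7]
imul      -> [21]
bipush 12 -> [21, 12]
isub      -> [9]
bipush -2 -> [9, -2]

[9, -2]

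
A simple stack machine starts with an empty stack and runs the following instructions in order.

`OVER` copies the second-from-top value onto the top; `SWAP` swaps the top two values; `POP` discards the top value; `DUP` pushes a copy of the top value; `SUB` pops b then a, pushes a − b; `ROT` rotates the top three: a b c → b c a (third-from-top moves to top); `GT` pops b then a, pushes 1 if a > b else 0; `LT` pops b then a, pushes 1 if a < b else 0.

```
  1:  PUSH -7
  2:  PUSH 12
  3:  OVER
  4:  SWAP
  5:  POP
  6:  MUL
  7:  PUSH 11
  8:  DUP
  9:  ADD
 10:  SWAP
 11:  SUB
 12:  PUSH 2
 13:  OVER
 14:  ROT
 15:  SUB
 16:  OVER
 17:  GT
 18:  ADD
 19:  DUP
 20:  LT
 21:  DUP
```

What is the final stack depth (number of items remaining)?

2

PUSH -7 : [-7]
PUSH 12 : [-7, 12]
OVER    : [-7, 12, -7]
SWAP    : [-7, -7, 12]
POP     : [-7, -7]
MUL     : [49]
PUSH 11 : [49, 11]
DUP     : [49, 11, 11]
ADD     : [49, 22]
SWAP    : [22, 49]
SUB     : [-27]
PUSH 2  : [-27, 2]
OVER    : [-27, 2, -27]
ROT     : [2, -27, -27]
SUB     : [2, 0]
OVER    : [2, 0, 2]
GT      : [2, 0]
ADD     : [2]
DUP     : [2, 2]
LT      : [0]
DUP     : [0, 0]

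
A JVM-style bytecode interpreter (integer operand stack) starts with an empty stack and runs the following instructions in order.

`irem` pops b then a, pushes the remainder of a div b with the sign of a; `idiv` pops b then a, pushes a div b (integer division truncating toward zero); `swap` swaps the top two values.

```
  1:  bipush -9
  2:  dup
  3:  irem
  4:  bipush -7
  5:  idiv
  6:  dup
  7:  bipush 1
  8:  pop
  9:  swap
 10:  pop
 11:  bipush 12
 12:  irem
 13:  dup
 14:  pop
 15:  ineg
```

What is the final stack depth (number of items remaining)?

1

bipush -9 -> [-9]
dup       -> [-9, -9]
irem      -> [0]
bipush -7 -> [0, -7]
idiv      -> [0]
dup       -> [0, 0]
bipush 1  -> [0, 0, 1]
pop       -> [0, 0]
swap      -> [0, 0]
pop       -> [0]
bipush 12 -> [0, 12]
irem      -> [0]
dup       -> [0, 0]
pop       -> [0]
ineg      -> [0]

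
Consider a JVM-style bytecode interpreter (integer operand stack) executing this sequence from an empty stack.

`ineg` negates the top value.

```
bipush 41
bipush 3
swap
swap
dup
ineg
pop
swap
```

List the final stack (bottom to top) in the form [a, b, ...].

bipush 41 : 41
bipush 3  : 41 3
swap      : 3 41
swap      : 41 3
dup       : 41 3 3
ineg      : 41 3 -3
pop       : 41 3
swap      : 3 41

[3, 41]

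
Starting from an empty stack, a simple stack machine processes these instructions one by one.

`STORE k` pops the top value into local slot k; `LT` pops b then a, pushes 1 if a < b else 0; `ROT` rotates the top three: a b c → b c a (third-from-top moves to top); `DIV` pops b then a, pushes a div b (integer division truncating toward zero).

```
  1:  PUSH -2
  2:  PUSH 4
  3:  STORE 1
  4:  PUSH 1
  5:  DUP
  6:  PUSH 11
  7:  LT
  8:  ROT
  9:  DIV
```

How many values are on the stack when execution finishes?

2

PUSH -2  [-2]
PUSH 4   [-2, 4]
STORE 1  [-2]
PUSH 1   [-2, 1]
DUP      [-2, 1, 1]
PUSH 11  [-2, 1, 1, 11]
LT       [-2, 1, 1]
ROT      [1, 1, -2]
DIV      [1, 0]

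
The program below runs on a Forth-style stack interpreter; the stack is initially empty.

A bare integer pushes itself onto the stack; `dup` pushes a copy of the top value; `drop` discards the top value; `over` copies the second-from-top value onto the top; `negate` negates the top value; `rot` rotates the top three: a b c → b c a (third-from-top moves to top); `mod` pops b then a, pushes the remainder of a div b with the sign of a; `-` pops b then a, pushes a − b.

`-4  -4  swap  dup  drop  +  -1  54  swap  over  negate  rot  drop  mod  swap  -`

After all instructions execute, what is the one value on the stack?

7

-4     -> [-4]
-4     -> [-4, -4]
swap   -> [-4, -4]
dup    -> [-4, -4, -4]
drop   -> [-4, -4]
+      -> [-8]
-1     -> [-8, -1]
54     -> [-8, -1, 54]
swap   -> [-8, 54, -1]
over   -> [-8, 54, -1, 54]
negate -> [-8, 54, -1, -54]
rot    -> [-8, -1, -54, 54]
drop   -> [-8, -1, -54]
mod    -> [-8, -1]
swap   -> [-1, -8]
-      -> [7]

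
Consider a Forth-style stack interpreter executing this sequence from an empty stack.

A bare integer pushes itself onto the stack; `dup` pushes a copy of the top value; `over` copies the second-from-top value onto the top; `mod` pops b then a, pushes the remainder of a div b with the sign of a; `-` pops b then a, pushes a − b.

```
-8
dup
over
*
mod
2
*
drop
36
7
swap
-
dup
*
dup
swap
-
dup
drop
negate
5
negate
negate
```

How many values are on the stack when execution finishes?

2

-8     → [-8]
dup    → [-8, -8]
over   → [-8, -8, -8]
*      → [-8, 64]
mod    → [-8]
2      → [-8, 2]
*      → [-16]
drop   → []
36     → [36]
7      → [36, 7]
swap   → [7, 36]
-      → [-29]
dup    → [-29, -29]
*      → [841]
dup    → [841, 841]
swap   → [841, 841]
-      → [0]
dup    → [0, 0]
drop   → [0]
negate → [0]
5      → [0, 5]
negate → [0, -5]
negate → [0, 5]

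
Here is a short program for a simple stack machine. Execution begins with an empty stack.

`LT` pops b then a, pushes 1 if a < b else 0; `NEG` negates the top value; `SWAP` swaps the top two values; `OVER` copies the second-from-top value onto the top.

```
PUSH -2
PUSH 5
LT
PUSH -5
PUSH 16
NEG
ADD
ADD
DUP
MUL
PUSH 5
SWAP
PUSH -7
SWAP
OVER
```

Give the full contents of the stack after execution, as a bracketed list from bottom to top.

PUSH -2  -2
PUSH 5   -2 5
LT       1
PUSH -5  1 -5
PUSH 16  1 -5 16
NEG      1 -5 -16
ADD      1 -21
ADD      -20
DUP      -20 -20
MUL      400
PUSH 5   400 5
SWAP     5 400
PUSH -7  5 400 -7
SWAP     5 -7 400
OVER     5 -7 400 -7

[5, -7, 400, -7]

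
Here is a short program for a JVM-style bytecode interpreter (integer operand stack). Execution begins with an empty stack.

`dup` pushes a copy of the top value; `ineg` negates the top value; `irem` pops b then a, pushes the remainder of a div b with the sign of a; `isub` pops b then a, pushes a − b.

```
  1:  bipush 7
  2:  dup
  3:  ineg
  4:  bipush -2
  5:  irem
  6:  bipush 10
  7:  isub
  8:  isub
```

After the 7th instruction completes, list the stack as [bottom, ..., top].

[7, -11]

bipush 7  : 7
dup       : 7 7
ineg      : 7 -7
bipush -2 : 7 -7 -2
irem      : 7 -1
bipush 10 : 7 -1 10
isub      : 7 -11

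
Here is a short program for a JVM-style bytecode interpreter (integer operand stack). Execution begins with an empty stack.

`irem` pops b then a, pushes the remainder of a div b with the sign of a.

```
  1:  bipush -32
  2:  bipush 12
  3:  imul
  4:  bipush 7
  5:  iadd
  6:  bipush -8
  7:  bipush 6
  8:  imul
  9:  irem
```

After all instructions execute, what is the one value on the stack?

bipush -32  [-32]
bipush 12   [-32, 12]
imul        [-384]
bipush 7    [-384, 7]
iadd        [-377]
bipush -8   [-377, -8]
bipush 6    [-377, -8, 6]
imul        [-377, -48]
irem        [-41]

-41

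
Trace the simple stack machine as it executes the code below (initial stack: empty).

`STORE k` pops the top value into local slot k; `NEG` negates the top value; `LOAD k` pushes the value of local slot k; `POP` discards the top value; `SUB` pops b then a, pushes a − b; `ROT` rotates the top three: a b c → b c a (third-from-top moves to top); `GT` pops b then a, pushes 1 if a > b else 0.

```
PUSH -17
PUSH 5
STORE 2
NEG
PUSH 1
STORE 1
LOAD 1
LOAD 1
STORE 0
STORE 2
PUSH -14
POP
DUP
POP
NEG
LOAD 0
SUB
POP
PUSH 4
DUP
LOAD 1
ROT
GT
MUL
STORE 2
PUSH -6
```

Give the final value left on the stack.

-6

PUSH -17 : -17
PUSH 5   : -17 5
STORE 2  : -17
NEG      : 17
PUSH 1   : 17 1
STORE 1  : 17
LOAD 1   : 17 1
LOAD 1   : 17 1 1
STORE 0  : 17 1
STORE 2  : 17
PUSH -14 : 17 -14
POP      : 17
DUP      : 17 17
POP      : 17
NEG      : -17
LOAD 0   : -17 1
SUB      : -18
POP      : (empty)
PUSH 4   : 4
DUP      : 4 4
LOAD 1   : 4 4 1
ROT      : 4 1 4
GT       : 4 0
MUL      : 0
STORE 2  : (empty)
PUSH -6  : -6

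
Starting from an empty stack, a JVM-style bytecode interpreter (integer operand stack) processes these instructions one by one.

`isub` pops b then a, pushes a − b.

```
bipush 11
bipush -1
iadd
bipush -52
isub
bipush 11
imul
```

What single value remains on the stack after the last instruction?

682

bipush 11  : [11]
bipush -1  : [11, -1]
iadd       : [10]
bipush -52 : [10, -52]
isub       : [62]
bipush 11  : [62, 11]
imul       : [682]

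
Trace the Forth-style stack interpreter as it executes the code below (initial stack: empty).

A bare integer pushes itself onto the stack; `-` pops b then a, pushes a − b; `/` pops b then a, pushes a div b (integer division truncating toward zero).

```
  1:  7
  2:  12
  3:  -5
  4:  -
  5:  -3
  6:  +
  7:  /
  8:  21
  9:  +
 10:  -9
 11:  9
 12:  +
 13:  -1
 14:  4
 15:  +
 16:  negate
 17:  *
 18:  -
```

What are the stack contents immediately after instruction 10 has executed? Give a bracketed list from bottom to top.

7   7
12  7 12
-5  7 12 -5
-   7 17
-3  7 17 -3
+   7 14
/   0
21  0 21
+   21
-9  21 -9

[21, -9]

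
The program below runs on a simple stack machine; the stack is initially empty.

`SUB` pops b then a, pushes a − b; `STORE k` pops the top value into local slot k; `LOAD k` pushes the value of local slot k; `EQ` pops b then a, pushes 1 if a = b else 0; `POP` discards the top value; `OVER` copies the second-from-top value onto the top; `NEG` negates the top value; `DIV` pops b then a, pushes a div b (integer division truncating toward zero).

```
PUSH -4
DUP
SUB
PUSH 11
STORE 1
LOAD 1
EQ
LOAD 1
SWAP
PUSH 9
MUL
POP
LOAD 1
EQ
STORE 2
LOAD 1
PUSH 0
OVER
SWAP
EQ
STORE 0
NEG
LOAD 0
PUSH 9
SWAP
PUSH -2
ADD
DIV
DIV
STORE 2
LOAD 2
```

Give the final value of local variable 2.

2

PUSH -4  -4
DUP      -4 -4
SUB      0
PUSH 11  0 11
STORE 1  0
LOAD 1   0 11
EQ       0
LOAD 1   0 11
SWAP     11 0
PUSH 9   11 0 9
MUL      11 0
POP      11
LOAD 1   11 11
EQ       1
STORE 2  (empty)
LOAD 1   11
PUSH 0   11 0
OVER     11 0 11
SWAP     11 11 0
EQ       11 0
STORE 0  11
NEG      -11
LOAD 0   -11 0
PUSH 9   -11 0 9
SWAP     -11 9 0
PUSH -2  -11 9 0 -2
ADD      -11 9 -2
DIV      -11 -4
DIV      2
STORE 2  (empty)
LOAD 2   2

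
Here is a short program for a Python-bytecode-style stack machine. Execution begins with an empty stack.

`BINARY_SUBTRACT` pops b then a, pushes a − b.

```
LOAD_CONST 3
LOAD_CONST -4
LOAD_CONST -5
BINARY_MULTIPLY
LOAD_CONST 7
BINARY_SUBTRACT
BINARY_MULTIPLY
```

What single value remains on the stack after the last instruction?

39

LOAD_CONST 3    -> 3
LOAD_CONST -4   -> 3 -4
LOAD_CONST -5   -> 3 -4 -5
BINARY_MULTIPLY -> 3 20
LOAD_CONST 7    -> 3 20 7
BINARY_SUBTRACT -> 3 13
BINARY_MULTIPLY -> 39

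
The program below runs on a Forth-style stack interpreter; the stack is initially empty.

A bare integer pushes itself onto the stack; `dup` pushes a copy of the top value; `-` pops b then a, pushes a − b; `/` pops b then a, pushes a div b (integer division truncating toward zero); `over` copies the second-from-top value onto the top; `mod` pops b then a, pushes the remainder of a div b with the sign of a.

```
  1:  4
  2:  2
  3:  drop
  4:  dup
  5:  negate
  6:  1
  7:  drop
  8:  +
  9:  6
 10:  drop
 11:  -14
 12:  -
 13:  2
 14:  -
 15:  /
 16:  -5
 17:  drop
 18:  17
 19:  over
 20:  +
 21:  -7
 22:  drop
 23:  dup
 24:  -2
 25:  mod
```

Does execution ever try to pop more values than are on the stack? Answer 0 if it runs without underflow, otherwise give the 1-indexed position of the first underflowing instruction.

15

4      : 4
2      : 4 2
drop   : 4
dup    : 4 4
negate : 4 -4
1      : 4 -4 1
drop   : 4 -4
+      : 0
6      : 0 6
drop   : 0
-14    : 0 -14
-      : 14
2      : 14 2
-      : 12
/  — needs 2 operands, stack has 1 → underflow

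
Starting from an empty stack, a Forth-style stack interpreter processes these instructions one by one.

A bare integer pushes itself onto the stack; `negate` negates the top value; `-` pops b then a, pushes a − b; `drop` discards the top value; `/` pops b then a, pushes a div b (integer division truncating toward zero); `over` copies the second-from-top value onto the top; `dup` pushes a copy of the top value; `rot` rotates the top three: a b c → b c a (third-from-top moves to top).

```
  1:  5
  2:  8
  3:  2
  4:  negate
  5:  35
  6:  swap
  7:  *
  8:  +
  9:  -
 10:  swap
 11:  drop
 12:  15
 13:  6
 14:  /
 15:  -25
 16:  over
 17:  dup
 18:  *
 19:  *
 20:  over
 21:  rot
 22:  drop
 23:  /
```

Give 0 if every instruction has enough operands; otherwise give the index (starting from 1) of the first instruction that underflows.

10

5      → [5]
8      → [5, 8]
2      → [5, 8, 2]
negate → [5, 8, -2]
35     → [5, 8, -2, 35]
swap   → [5, 8, 35, -2]
*      → [5, 8, -70]
+      → [5, -62]
-      → [67]
swap  — needs 2 operands, stack has 1 → underflow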